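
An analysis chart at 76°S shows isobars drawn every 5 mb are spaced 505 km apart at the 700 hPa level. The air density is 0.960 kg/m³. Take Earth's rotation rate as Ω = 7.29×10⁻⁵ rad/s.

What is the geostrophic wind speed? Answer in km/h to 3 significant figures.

Coriolis parameter at 76°S:
f = 2Ω sin φ = 2 × 7.29×10⁻⁵ × sin 76° = 1.41×10⁻⁴ s⁻¹
Pressure gradient: |∂P/∂n| = 500 Pa / 505000 m = 9.90×10⁻⁴ Pa/m
Geostrophic balance (pressure-gradient force = Coriolis force):
V_g = (1/(fρ)) |∂P/∂n| = 9.90×10⁻⁴ / (1.41×10⁻⁴ × 0.960) = 7.29 m/s
Converting: 7.29 m/s × 3.6 = 26.2 km/h

26.2 km/h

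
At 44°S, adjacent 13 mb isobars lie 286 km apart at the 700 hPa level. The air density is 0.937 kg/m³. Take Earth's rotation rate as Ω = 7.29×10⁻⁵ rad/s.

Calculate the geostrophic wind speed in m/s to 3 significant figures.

47.9 m/s

Coriolis parameter at 44°S:
f = 2Ω sin φ = 2 × 7.29×10⁻⁵ × sin 44° = 1.01×10⁻⁴ s⁻¹
Pressure gradient: |∂P/∂n| = 1300 Pa / 286000 m = 4.55×10⁻³ Pa/m
Geostrophic balance (pressure-gradient force = Coriolis force):
V_g = (1/(fρ)) |∂P/∂n| = 4.55×10⁻³ / (1.01×10⁻⁴ × 0.937) = 47.9 m/s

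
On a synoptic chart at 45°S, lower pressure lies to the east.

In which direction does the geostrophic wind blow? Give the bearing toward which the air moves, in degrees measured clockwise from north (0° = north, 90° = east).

000°

The pressure-gradient force points toward the east (bearing 090°).
Geostrophic balance: in the Southern Hemisphere the Coriolis force deflects motion to the left, so the geostrophic wind blows 90° to the left of the pressure-gradient force (low pressure on the right).
Rotating 090° by 90° counterclockwise gives 000° — the wind blows toward the north.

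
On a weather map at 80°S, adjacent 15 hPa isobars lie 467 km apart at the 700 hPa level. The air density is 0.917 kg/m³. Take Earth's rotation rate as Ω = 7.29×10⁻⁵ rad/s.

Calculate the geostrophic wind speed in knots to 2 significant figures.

Coriolis parameter at 80°S:
f = 2Ω sin φ = 2 × 7.29×10⁻⁵ × sin 80° = 1.44×10⁻⁴ s⁻¹
Pressure gradient: |∂P/∂n| = 1500 Pa / 467000 m = 3.21×10⁻³ Pa/m
Geostrophic balance (pressure-gradient force = Coriolis force):
V_g = (1/(fρ)) |∂P/∂n| = 3.21×10⁻³ / (1.44×10⁻⁴ × 0.917) = 24.4 m/s
Converting: 24.4 m/s × 1.944 = 47 knots

47 knots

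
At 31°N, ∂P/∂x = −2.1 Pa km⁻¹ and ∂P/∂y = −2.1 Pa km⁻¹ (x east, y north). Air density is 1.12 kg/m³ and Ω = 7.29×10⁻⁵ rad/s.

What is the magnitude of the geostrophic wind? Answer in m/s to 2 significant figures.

35 m/s

Coriolis parameter at 31°N:
f = 2Ω sin φ = 2 × 7.29×10⁻⁵ × sin 31° = 7.51×10⁻⁵ s⁻¹
Component geostrophic relations (x east, y north):
u_g = −(1/(fρ)) ∂P/∂y,  v_g = (1/(fρ)) ∂P/∂x
u_g = −(−2.1×10⁻³)/(7.51×10⁻⁵ × 1.12) = 25.0 m/s;  v_g = (−2.1×10⁻³)/(7.51×10⁻⁵ × 1.12) = −25.0 m/s
|V_g| = √(u_g² + v_g²) = 35.3 m/s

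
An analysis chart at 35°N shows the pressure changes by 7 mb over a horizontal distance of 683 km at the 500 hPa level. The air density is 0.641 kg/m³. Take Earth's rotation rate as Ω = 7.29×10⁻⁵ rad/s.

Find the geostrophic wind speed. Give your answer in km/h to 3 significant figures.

68.8 km/h

Coriolis parameter at 35°N:
f = 2Ω sin φ = 2 × 7.29×10⁻⁵ × sin 35° = 8.36×10⁻⁵ s⁻¹
Pressure gradient: |∂P/∂n| = 700 Pa / 683000 m = 1.02×10⁻³ Pa/m
Geostrophic balance (pressure-gradient force = Coriolis force):
V_g = (1/(fρ)) |∂P/∂n| = 1.02×10⁻³ / (8.36×10⁻⁵ × 0.641) = 19.1 m/s
Converting: 19.1 m/s × 3.6 = 68.8 km/h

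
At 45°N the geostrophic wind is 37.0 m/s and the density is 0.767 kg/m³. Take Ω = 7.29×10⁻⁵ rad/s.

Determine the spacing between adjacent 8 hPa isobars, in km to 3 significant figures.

Coriolis parameter at 45°N:
f = 2Ω sin φ = 2 × 7.29×10⁻⁵ × sin 45° = 1.03×10⁻⁴ s⁻¹
Geostrophic balance rearranged: |∂P/∂n| = f ρ V_g
|∂P/∂n| = 1.03×10⁻⁴ × 0.767 × 37.0 = 2.93×10⁻³ Pa/m
Isobar spacing: Δn = ΔP/|∂P/∂n| = 800 Pa / 2.93×10⁻³ Pa/m = 273433 m ≈ 273 km

273 km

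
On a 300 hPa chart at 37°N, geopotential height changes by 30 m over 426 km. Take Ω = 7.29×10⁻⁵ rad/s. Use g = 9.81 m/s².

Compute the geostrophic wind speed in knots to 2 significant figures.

15 knots

Coriolis parameter at 37°N:
f = 2Ω sin φ = 2 × 7.29×10⁻⁵ × sin 37° = 8.77×10⁻⁵ s⁻¹
Height gradient: |∂Z/∂n| = 30 m / 426000 m = 7.04×10⁻⁵
On a pressure surface, geostrophic balance gives V_g = (g/f)|∂Z/∂n|:
V_g = 9.81 × 7.04×10⁻⁵ / 8.77×10⁻⁵ = 7.87 m/s
Converting: 7.87 m/s × 1.944 = 15 knots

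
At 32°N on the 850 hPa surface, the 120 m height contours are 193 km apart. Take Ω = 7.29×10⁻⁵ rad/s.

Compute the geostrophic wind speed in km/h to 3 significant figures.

Coriolis parameter at 32°N:
f = 2Ω sin φ = 2 × 7.29×10⁻⁵ × sin 32° = 7.73×10⁻⁵ s⁻¹
Height gradient: |∂Z/∂n| = 120 m / 193000 m = 6.22×10⁻⁴
On a pressure surface, geostrophic balance gives V_g = (g/f)|∂Z/∂n|:
V_g = 9.81 × 6.22×10⁻⁴ / 7.73×10⁻⁵ = 78.9 m/s
Converting: 78.9 m/s × 3.6 = 284 km/h

284 km/h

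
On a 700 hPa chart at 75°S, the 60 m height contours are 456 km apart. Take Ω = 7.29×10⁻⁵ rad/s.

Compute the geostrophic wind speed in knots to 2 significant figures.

Coriolis parameter at 75°S:
f = 2Ω sin φ = 2 × 7.29×10⁻⁵ × sin 75° = 1.41×10⁻⁴ s⁻¹
Height gradient: |∂Z/∂n| = 60 m / 456000 m = 1.32×10⁻⁴
On a pressure surface, geostrophic balance gives V_g = (g/f)|∂Z/∂n|:
V_g = 9.81 × 1.32×10⁻⁴ / 1.41×10⁻⁴ = 9.17 m/s
Converting: 9.17 m/s × 1.944 = 18 knots

18 knots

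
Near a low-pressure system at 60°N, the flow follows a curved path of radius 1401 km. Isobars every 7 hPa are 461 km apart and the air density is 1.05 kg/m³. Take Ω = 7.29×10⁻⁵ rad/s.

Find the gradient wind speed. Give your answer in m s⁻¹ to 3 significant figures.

10.8 m s⁻¹

Coriolis parameter at 60°N:
f = 2Ω sin φ = 2 × 7.29×10⁻⁵ × sin 60° = 1.26×10⁻⁴ s⁻¹
Pressure gradient: |∂P/∂n| = 700 Pa / 461000 m = 1.52×10⁻³ Pa/m
Geostrophic speed: V_g = |∂P/∂n|/(fρ) = 1.52×10⁻³/(1.26×10⁻⁴ × 1.05) = 11.5 m/s
Around a low, centrifugal force acts outward with Coriolis, so pressure-gradient force balances both:
(1/ρ)|∂P/∂n| = fV + V²/R  →  V² + fR·V − fR·V_g = 0
With fR = 1.26×10⁻⁴ × 1401×10³ m = 177 m/s:
V = [−fR + √((fR)² + 4 fR V_g)]/2 = [−177 + √(177² + 4×177×11.5)]/2 = 10.8 m/s
Subgeostrophic (V < V_g = 11.5 m/s), as expected around a low.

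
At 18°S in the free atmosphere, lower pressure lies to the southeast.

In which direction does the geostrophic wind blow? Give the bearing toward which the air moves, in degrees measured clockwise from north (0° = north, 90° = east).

The pressure-gradient force points toward the southeast (bearing 135°).
Geostrophic balance: in the Southern Hemisphere the Coriolis force deflects motion to the left, so the geostrophic wind blows 90° to the left of the pressure-gradient force (low pressure on the right).
Rotating 135° by 90° counterclockwise gives 045° — the wind blows toward the northeast.

045°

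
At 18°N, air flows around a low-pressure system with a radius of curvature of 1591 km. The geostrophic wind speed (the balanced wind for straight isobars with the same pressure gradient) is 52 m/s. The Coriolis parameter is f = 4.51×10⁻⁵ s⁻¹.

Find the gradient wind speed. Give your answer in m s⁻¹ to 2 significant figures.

Around a low, centrifugal force acts outward with Coriolis, so pressure-gradient force balances both:
(1/ρ)|∂P/∂n| = fV + V²/R  →  V² + fR·V − fR·V_g = 0
With fR = 4.51×10⁻⁵ × 1591×10³ m = 71.8 m/s:
V = [−fR + √((fR)² + 4 fR V_g)]/2 = [−71.8 + √(71.8² + 4×71.8×52)]/2 = 35 m/s
Subgeostrophic (V < V_g = 52 m/s), as expected around a low.

35 m s⁻¹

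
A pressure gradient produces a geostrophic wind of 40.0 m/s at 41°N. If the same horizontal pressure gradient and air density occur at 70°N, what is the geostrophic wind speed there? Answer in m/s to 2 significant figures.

28 m/s

With the same pressure gradient and density, V_g ∝ 1/f ∝ 1/sin φ.
V₂ = V₁ · sin φ₁ / sin φ₂ = 40.0 × sin 41° / sin 70°
V₂ = 40.0 × 0.6561/0.9397 = 28 m/s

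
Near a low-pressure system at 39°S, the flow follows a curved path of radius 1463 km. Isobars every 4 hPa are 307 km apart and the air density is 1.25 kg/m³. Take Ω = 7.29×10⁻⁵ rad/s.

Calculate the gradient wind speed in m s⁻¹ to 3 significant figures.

Coriolis parameter at 39°S:
f = 2Ω sin φ = 2 × 7.29×10⁻⁵ × sin 39° = 9.18×10⁻⁵ s⁻¹
Pressure gradient: |∂P/∂n| = 400 Pa / 307000 m = 1.30×10⁻³ Pa/m
Geostrophic speed: V_g = |∂P/∂n|/(fρ) = 1.30×10⁻³/(9.18×10⁻⁵ × 1.25) = 11.4 m/s
Around a low, centrifugal force acts outward with Coriolis, so pressure-gradient force balances both:
(1/ρ)|∂P/∂n| = fV + V²/R  →  V² + fR·V − fR·V_g = 0
With fR = 9.18×10⁻⁵ × 1463×10³ m = 134 m/s:
V = [−fR + √((fR)² + 4 fR V_g)]/2 = [−134 + √(134² + 4×134×11.4)]/2 = 10.5 m/s
Subgeostrophic (V < V_g = 11.4 m/s), as expected around a low.

10.5 m s⁻¹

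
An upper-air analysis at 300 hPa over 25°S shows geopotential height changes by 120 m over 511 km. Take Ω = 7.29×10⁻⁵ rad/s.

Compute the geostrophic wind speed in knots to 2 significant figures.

73 knots

Coriolis parameter at 25°S:
f = 2Ω sin φ = 2 × 7.29×10⁻⁵ × sin 25° = 6.16×10⁻⁵ s⁻¹
Height gradient: |∂Z/∂n| = 120 m / 511000 m = 2.35×10⁻⁴
On a pressure surface, geostrophic balance gives V_g = (g/f)|∂Z/∂n|:
V_g = 9.81 × 2.35×10⁻⁴ / 6.16×10⁻⁵ = 37.4 m/s
Converting: 37.4 m/s × 1.944 = 73 knots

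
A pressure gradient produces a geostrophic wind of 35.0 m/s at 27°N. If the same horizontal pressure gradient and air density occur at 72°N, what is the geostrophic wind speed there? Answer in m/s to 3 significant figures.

With the same pressure gradient and density, V_g ∝ 1/f ∝ 1/sin φ.
V₂ = V₁ · sin φ₁ / sin φ₂ = 35.0 × sin 27° / sin 72°
V₂ = 35.0 × 0.4540/0.9511 = 16.7 m/s

16.7 m/s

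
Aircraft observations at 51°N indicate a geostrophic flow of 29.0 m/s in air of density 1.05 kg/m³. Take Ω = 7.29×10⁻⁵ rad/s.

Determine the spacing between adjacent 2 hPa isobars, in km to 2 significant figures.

Coriolis parameter at 51°N:
f = 2Ω sin φ = 2 × 7.29×10⁻⁵ × sin 51° = 1.13×10⁻⁴ s⁻¹
Geostrophic balance rearranged: |∂P/∂n| = f ρ V_g
|∂P/∂n| = 1.13×10⁻⁴ × 1.05 × 29.0 = 3.45×10⁻³ Pa/m
Isobar spacing: Δn = ΔP/|∂P/∂n| = 200 Pa / 3.45×10⁻³ Pa/m = 57967 m ≈ 58 km

58 km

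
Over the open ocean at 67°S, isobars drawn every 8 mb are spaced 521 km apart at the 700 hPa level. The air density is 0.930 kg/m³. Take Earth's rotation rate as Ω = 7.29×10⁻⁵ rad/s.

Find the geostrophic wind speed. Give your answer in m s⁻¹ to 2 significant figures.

Coriolis parameter at 67°S:
f = 2Ω sin φ = 2 × 7.29×10⁻⁵ × sin 67° = 1.34×10⁻⁴ s⁻¹
Pressure gradient: |∂P/∂n| = 800 Pa / 521000 m = 1.54×10⁻³ Pa/m
Geostrophic balance (pressure-gradient force = Coriolis force):
V_g = (1/(fρ)) |∂P/∂n| = 1.54×10⁻³ / (1.34×10⁻⁴ × 0.930) = 12.3 m/s

12 m s⁻¹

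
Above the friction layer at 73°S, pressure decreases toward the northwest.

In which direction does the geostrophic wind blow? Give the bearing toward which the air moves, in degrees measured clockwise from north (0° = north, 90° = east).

225°

The pressure-gradient force points toward the northwest (bearing 315°).
Geostrophic balance: in the Southern Hemisphere the Coriolis force deflects motion to the left, so the geostrophic wind blows 90° to the left of the pressure-gradient force (low pressure on the right).
Rotating 315° by 90° counterclockwise gives 225° — the wind blows toward the southwest.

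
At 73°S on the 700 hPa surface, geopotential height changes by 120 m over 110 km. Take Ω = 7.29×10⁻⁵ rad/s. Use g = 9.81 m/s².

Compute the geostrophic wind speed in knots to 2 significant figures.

150 knots

Coriolis parameter at 73°S:
f = 2Ω sin φ = 2 × 7.29×10⁻⁵ × sin 73° = 1.39×10⁻⁴ s⁻¹
Height gradient: |∂Z/∂n| = 120 m / 110000 m = 1.09×10⁻³
On a pressure surface, geostrophic balance gives V_g = (g/f)|∂Z/∂n|:
V_g = 9.81 × 1.09×10⁻³ / 1.39×10⁻⁴ = 76.8 m/s
Converting: 76.8 m/s × 1.944 = 150 knots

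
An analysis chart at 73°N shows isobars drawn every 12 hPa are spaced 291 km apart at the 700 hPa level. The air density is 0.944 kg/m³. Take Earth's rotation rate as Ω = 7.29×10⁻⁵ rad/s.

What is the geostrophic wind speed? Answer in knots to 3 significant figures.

Coriolis parameter at 73°N:
f = 2Ω sin φ = 2 × 7.29×10⁻⁵ × sin 73° = 1.39×10⁻⁴ s⁻¹
Pressure gradient: |∂P/∂n| = 1200 Pa / 291000 m = 4.12×10⁻³ Pa/m
Geostrophic balance (pressure-gradient force = Coriolis force):
V_g = (1/(fρ)) |∂P/∂n| = 4.12×10⁻³ / (1.39×10⁻⁴ × 0.944) = 31.3 m/s
Converting: 31.3 m/s × 1.944 = 60.9 knots

60.9 knots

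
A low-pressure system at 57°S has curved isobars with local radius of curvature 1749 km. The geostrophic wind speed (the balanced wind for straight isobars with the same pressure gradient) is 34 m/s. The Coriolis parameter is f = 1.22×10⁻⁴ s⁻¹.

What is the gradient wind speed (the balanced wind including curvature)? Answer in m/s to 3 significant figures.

29.8 m/s

Around a low, centrifugal force acts outward with Coriolis, so pressure-gradient force balances both:
(1/ρ)|∂P/∂n| = fV + V²/R  →  V² + fR·V − fR·V_g = 0
With fR = 1.22×10⁻⁴ × 1749×10³ m = 213 m/s:
V = [−fR + √((fR)² + 4 fR V_g)]/2 = [−213 + √(213² + 4×213×34)]/2 = 29.8 m/s
Subgeostrophic (V < V_g = 34 m/s), as expected around a low.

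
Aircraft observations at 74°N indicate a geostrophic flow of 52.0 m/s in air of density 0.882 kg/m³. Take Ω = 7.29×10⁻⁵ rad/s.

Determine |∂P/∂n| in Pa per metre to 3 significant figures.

Coriolis parameter at 74°N:
f = 2Ω sin φ = 2 × 7.29×10⁻⁵ × sin 74° = 1.40×10⁻⁴ s⁻¹
Geostrophic balance rearranged: |∂P/∂n| = f ρ V_g
|∂P/∂n| = 1.40×10⁻⁴ × 0.882 × 52.0 = 6.43×10⁻³ Pa/m

6.43×10⁻³ Pa/m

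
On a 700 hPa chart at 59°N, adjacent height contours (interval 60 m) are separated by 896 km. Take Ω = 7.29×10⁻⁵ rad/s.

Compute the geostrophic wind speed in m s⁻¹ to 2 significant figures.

5.3 m s⁻¹

Coriolis parameter at 59°N:
f = 2Ω sin φ = 2 × 7.29×10⁻⁵ × sin 59° = 1.25×10⁻⁴ s⁻¹
Height gradient: |∂Z/∂n| = 60 m / 896000 m = 6.70×10⁻⁵
On a pressure surface, geostrophic balance gives V_g = (g/f)|∂Z/∂n|:
V_g = 9.81 × 6.70×10⁻⁵ / 1.25×10⁻⁴ = 5.26 m/s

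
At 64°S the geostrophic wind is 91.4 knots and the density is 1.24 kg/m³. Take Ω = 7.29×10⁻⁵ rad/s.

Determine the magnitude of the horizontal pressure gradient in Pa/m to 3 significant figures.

Coriolis parameter at 64°S:
f = 2Ω sin φ = 2 × 7.29×10⁻⁵ × sin 64° = 1.31×10⁻⁴ s⁻¹
Wind speed in SI: 91.4 knots = 47.0 m/s
Geostrophic balance rearranged: |∂P/∂n| = f ρ V_g
|∂P/∂n| = 1.31×10⁻⁴ × 1.24 × 47.0 = 7.64×10⁻³ Pa/m

7.64×10⁻³ Pa/m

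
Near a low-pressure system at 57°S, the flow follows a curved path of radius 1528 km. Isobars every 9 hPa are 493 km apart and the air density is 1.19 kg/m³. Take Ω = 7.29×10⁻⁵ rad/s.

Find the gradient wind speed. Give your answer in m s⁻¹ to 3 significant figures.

Coriolis parameter at 57°S:
f = 2Ω sin φ = 2 × 7.29×10⁻⁵ × sin 57° = 1.22×10⁻⁴ s⁻¹
Pressure gradient: |∂P/∂n| = 900 Pa / 493000 m = 1.83×10⁻³ Pa/m
Geostrophic speed: V_g = |∂P/∂n|/(fρ) = 1.83×10⁻³/(1.22×10⁻⁴ × 1.19) = 12.5 m/s
Around a low, centrifugal force acts outward with Coriolis, so pressure-gradient force balances both:
(1/ρ)|∂P/∂n| = fV + V²/R  →  V² + fR·V − fR·V_g = 0
With fR = 1.22×10⁻⁴ × 1528×10³ m = 187 m/s:
V = [−fR + √((fR)² + 4 fR V_g)]/2 = [−187 + √(187² + 4×187×12.5)]/2 = 11.8 m/s
Subgeostrophic (V < V_g = 12.5 m/s), as expected around a low.

11.8 m s⁻¹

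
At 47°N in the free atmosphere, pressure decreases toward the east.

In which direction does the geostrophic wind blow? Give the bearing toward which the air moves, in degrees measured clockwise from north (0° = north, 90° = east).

The pressure-gradient force points toward the east (bearing 090°).
Geostrophic balance: in the Northern Hemisphere the Coriolis force deflects motion to the right, so the geostrophic wind blows 90° to the right of the pressure-gradient force (low pressure on the left).
Rotating 090° by 90° clockwise gives 180° — the wind blows toward the south.

180°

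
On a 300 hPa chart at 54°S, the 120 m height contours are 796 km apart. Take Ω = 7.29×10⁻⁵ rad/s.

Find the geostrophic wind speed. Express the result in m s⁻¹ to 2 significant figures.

13 m s⁻¹

Coriolis parameter at 54°S:
f = 2Ω sin φ = 2 × 7.29×10⁻⁵ × sin 54° = 1.18×10⁻⁴ s⁻¹
Height gradient: |∂Z/∂n| = 120 m / 796000 m = 1.51×10⁻⁴
On a pressure surface, geostrophic balance gives V_g = (g/f)|∂Z/∂n|:
V_g = 9.81 × 1.51×10⁻⁴ / 1.18×10⁻⁴ = 12.5 m/s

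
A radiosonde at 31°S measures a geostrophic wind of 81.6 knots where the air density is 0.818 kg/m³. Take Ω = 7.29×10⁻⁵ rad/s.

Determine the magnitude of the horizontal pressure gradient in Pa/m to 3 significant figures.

2.58×10⁻³ Pa/m

Coriolis parameter at 31°S:
f = 2Ω sin φ = 2 × 7.29×10⁻⁵ × sin 31° = 7.51×10⁻⁵ s⁻¹
Wind speed in SI: 81.6 knots = 42.0 m/s
Geostrophic balance rearranged: |∂P/∂n| = f ρ V_g
|∂P/∂n| = 7.51×10⁻⁵ × 0.818 × 42.0 = 2.58×10⁻³ Pa/m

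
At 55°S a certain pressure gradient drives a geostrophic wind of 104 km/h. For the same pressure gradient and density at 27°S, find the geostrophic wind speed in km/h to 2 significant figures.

190 km/h

With the same pressure gradient and density, V_g ∝ 1/f ∝ 1/sin φ.
V₂ = V₁ · sin φ₁ / sin φ₂ = 104 × sin 55° / sin 27°
V₂ = 104 × 0.8192/0.4540 = 190 km/h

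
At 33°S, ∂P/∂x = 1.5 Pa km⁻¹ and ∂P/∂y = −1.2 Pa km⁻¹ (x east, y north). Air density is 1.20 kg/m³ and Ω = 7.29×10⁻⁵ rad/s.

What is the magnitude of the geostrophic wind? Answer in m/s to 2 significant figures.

Coriolis parameter at 33°S:
f = 2Ω sin φ = 2 × 7.29×10⁻⁵ × sin 33° = 7.94×10⁻⁵ s⁻¹
In the Southern Hemisphere f is negative: f = −7.94×10⁻⁵ s⁻¹.
Component geostrophic relations (x east, y north):
u_g = −(1/(fρ)) ∂P/∂y,  v_g = (1/(fρ)) ∂P/∂x
u_g = −(−1.2×10⁻³)/(−7.94×10⁻⁵ × 1.20) = −12.6 m/s;  v_g = (1.5×10⁻³)/(−7.94×10⁻⁵ × 1.20) = −15.7 m/s
|V_g| = √(u_g² + v_g²) = 20.2 m/s

20 m/s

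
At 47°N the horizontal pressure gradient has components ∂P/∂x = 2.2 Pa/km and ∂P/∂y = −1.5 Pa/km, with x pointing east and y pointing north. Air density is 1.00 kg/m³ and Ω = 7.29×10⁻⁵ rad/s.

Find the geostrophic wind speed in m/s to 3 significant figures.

25.0 m/s

Coriolis parameter at 47°N:
f = 2Ω sin φ = 2 × 7.29×10⁻⁵ × sin 47° = 1.07×10⁻⁴ s⁻¹
Component geostrophic relations (x east, y north):
u_g = −(1/(fρ)) ∂P/∂y,  v_g = (1/(fρ)) ∂P/∂x
u_g = −(−1.5×10⁻³)/(1.07×10⁻⁴ × 1.00) = 14.1 m/s;  v_g = (2.2×10⁻³)/(1.07×10⁻⁴ × 1.00) = 20.6 m/s
|V_g| = √(u_g² + v_g²) = 25.0 m/s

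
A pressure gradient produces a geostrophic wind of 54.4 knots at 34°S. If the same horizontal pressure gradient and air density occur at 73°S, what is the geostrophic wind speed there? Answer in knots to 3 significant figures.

With the same pressure gradient and density, V_g ∝ 1/f ∝ 1/sin φ.
V₂ = V₁ · sin φ₁ / sin φ₂ = 54.4 × sin 34° / sin 73°
V₂ = 54.4 × 0.5592/0.9563 = 31.8 knots

31.8 knots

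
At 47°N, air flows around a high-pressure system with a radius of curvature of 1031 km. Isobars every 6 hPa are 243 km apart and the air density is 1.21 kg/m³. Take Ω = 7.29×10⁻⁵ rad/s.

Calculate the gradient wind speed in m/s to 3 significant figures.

24.7 m/s

Coriolis parameter at 47°N:
f = 2Ω sin φ = 2 × 7.29×10⁻⁵ × sin 47° = 1.07×10⁻⁴ s⁻¹
Pressure gradient: |∂P/∂n| = 600 Pa / 243000 m = 2.47×10⁻³ Pa/m
Geostrophic speed: V_g = |∂P/∂n|/(fρ) = 2.47×10⁻³/(1.07×10⁻⁴ × 1.21) = 19.1 m/s
Around a high, pressure-gradient force acts outward with centrifugal, so Coriolis balances both:
fV = (1/ρ)|∂P/∂n| + V²/R  →  V² − fR·V + fR·V_g = 0
With fR = 1.07×10⁻⁴ × 1031×10³ m = 110 m/s:
V = [fR − √((fR)² − 4 fR V_g)]/2 = [110 − √(110² − 4×110×19.1)]/2 = 24.7 m/s
Supergeostrophic (V > V_g = 19.1 m/s), as expected around a high.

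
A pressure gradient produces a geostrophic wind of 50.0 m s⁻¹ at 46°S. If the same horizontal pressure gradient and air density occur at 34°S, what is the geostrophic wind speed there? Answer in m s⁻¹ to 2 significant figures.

64 m s⁻¹

With the same pressure gradient and density, V_g ∝ 1/f ∝ 1/sin φ.
V₂ = V₁ · sin φ₁ / sin φ₂ = 50.0 × sin 46° / sin 34°
V₂ = 50.0 × 0.7193/0.5592 = 64 m s⁻¹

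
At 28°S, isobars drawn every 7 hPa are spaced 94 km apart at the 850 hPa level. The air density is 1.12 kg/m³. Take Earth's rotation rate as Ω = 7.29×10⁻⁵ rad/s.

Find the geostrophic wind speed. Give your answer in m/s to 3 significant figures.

97.1 m/s

Coriolis parameter at 28°S:
f = 2Ω sin φ = 2 × 7.29×10⁻⁵ × sin 28° = 6.84×10⁻⁵ s⁻¹
Pressure gradient: |∂P/∂n| = 700 Pa / 94000 m = 7.45×10⁻³ Pa/m
Geostrophic balance (pressure-gradient force = Coriolis force):
V_g = (1/(fρ)) |∂P/∂n| = 7.45×10⁻³ / (6.84×10⁻⁵ × 1.12) = 97.1 m/s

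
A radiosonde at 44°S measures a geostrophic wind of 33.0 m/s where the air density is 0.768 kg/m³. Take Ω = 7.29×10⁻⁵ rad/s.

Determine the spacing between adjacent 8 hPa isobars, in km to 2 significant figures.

Coriolis parameter at 44°S:
f = 2Ω sin φ = 2 × 7.29×10⁻⁵ × sin 44° = 1.01×10⁻⁴ s⁻¹
Geostrophic balance rearranged: |∂P/∂n| = f ρ V_g
|∂P/∂n| = 1.01×10⁻⁴ × 0.768 × 33.0 = 2.57×10⁻³ Pa/m
Isobar spacing: Δn = ΔP/|∂P/∂n| = 800 Pa / 2.57×10⁻³ Pa/m = 311664 m ≈ 310 km

310 km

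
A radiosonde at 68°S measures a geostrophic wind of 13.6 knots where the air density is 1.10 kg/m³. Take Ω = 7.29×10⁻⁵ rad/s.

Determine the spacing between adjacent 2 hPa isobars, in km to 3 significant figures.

Coriolis parameter at 68°S:
f = 2Ω sin φ = 2 × 7.29×10⁻⁵ × sin 68° = 1.35×10⁻⁴ s⁻¹
Wind speed in SI: 13.6 knots = 7.00 m/s
Geostrophic balance rearranged: |∂P/∂n| = f ρ V_g
|∂P/∂n| = 1.35×10⁻⁴ × 1.10 × 7.00 = 1.04×10⁻³ Pa/m
Isobar spacing: Δn = ΔP/|∂P/∂n| = 200 Pa / 1.04×10⁻³ Pa/m = 192237 m ≈ 192 km

192 km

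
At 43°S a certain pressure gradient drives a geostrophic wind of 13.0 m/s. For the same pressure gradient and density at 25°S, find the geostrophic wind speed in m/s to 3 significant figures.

21.0 m/s

With the same pressure gradient and density, V_g ∝ 1/f ∝ 1/sin φ.
V₂ = V₁ · sin φ₁ / sin φ₂ = 13.0 × sin 43° / sin 25°
V₂ = 13.0 × 0.6820/0.4226 = 21.0 m/s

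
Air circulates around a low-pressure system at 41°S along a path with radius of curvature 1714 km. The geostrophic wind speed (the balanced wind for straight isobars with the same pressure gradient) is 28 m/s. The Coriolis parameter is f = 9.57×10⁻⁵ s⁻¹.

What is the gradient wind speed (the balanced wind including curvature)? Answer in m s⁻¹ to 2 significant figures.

Around a low, centrifugal force acts outward with Coriolis, so pressure-gradient force balances both:
(1/ρ)|∂P/∂n| = fV + V²/R  →  V² + fR·V − fR·V_g = 0
With fR = 9.57×10⁻⁵ × 1714×10³ m = 164 m/s:
V = [−fR + √((fR)² + 4 fR V_g)]/2 = [−164 + √(164² + 4×164×28)]/2 = 24.4 m/s
Subgeostrophic (V < V_g = 28 m/s), as expected around a low.

24 m s⁻¹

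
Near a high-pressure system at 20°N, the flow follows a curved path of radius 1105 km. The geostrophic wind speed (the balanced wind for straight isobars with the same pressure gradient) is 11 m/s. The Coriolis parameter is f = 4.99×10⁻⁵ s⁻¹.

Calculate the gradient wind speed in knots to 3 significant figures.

29.5 knots

Around a high, pressure-gradient force acts outward with centrifugal, so Coriolis balances both:
fV = (1/ρ)|∂P/∂n| + V²/R  →  V² − fR·V + fR·V_g = 0
With fR = 4.99×10⁻⁵ × 1105×10³ m = 55.1 m/s:
V = [fR − √((fR)² − 4 fR V_g)]/2 = [55.1 − √(55.1² − 4×55.1×11)]/2 = 15.2 m/s
Supergeostrophic (V > V_g = 11 m/s), as expected around a high.
Converting: 15.2 m/s × 1.944 = 29.5 knots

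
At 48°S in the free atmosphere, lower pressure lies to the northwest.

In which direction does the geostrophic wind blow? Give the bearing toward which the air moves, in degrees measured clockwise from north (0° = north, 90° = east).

The pressure-gradient force points toward the northwest (bearing 315°).
Geostrophic balance: in the Southern Hemisphere the Coriolis force deflects motion to the left, so the geostrophic wind blows 90° to the left of the pressure-gradient force (low pressure on the right).
Rotating 315° by 90° counterclockwise gives 225° — the wind blows toward the southwest.

225°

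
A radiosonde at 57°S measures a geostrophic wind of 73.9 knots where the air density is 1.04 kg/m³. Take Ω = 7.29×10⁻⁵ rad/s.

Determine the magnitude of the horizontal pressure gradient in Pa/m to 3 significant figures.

Coriolis parameter at 57°S:
f = 2Ω sin φ = 2 × 7.29×10⁻⁵ × sin 57° = 1.22×10⁻⁴ s⁻¹
Wind speed in SI: 73.9 knots = 38.0 m/s
Geostrophic balance rearranged: |∂P/∂n| = f ρ V_g
|∂P/∂n| = 1.22×10⁻⁴ × 1.04 × 38.0 = 4.83×10⁻³ Pa/m

4.83×10⁻³ Pa/m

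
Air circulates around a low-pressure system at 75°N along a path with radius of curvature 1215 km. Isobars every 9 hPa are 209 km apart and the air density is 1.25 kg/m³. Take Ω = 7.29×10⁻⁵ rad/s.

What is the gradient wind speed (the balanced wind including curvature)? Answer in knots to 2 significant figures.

42 knots

Coriolis parameter at 75°N:
f = 2Ω sin φ = 2 × 7.29×10⁻⁵ × sin 75° = 1.41×10⁻⁴ s⁻¹
Pressure gradient: |∂P/∂n| = 900 Pa / 209000 m = 4.31×10⁻³ Pa/m
Geostrophic speed: V_g = |∂P/∂n|/(fρ) = 4.31×10⁻³/(1.41×10⁻⁴ × 1.25) = 24.5 m/s
Around a low, centrifugal force acts outward with Coriolis, so pressure-gradient force balances both:
(1/ρ)|∂P/∂n| = fV + V²/R  →  V² + fR·V − fR·V_g = 0
With fR = 1.41×10⁻⁴ × 1215×10³ m = 171 m/s:
V = [−fR + √((fR)² + 4 fR V_g)]/2 = [−171 + √(171² + 4×171×24.5)]/2 = 21.7 m/s
Subgeostrophic (V < V_g = 24.5 m/s), as expected around a low.
Converting: 21.7 m/s × 1.944 = 42 knots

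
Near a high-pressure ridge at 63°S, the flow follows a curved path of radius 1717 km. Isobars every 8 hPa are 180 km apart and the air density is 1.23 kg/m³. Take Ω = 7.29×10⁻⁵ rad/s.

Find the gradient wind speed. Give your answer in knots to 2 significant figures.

63 knots

Coriolis parameter at 63°S:
f = 2Ω sin φ = 2 × 7.29×10⁻⁵ × sin 63° = 1.30×10⁻⁴ s⁻¹
Pressure gradient: |∂P/∂n| = 800 Pa / 180000 m = 4.44×10⁻³ Pa/m
Geostrophic speed: V_g = |∂P/∂n|/(fρ) = 4.44×10⁻³/(1.30×10⁻⁴ × 1.23) = 27.8 m/s
Around a high, pressure-gradient force acts outward with centrifugal, so Coriolis balances both:
fV = (1/ρ)|∂P/∂n| + V²/R  →  V² − fR·V + fR·V_g = 0
With fR = 1.30×10⁻⁴ × 1717×10³ m = 223 m/s:
V = [fR − √((fR)² − 4 fR V_g)]/2 = [223 − √(223² − 4×223×27.8)]/2 = 32.6 m/s
Supergeostrophic (V > V_g = 27.8 m/s), as expected around a high.
Converting: 32.6 m/s × 1.944 = 63 knots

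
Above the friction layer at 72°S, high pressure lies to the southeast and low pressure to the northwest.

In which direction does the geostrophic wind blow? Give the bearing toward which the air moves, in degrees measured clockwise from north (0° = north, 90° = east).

The pressure-gradient force points toward the northwest (bearing 315°).
Geostrophic balance: in the Southern Hemisphere the Coriolis force deflects motion to the left, so the geostrophic wind blows 90° to the left of the pressure-gradient force (low pressure on the right).
Rotating 315° by 90° counterclockwise gives 225° — the wind blows toward the southwest.

225°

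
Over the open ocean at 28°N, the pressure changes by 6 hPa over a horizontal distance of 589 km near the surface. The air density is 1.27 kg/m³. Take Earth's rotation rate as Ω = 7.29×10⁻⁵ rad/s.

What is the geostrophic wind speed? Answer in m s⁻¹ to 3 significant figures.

Coriolis parameter at 28°N:
f = 2Ω sin φ = 2 × 7.29×10⁻⁵ × sin 28° = 6.84×10⁻⁵ s⁻¹
Pressure gradient: |∂P/∂n| = 600 Pa / 589000 m = 1.02×10⁻³ Pa/m
Geostrophic balance (pressure-gradient force = Coriolis force):
V_g = (1/(fρ)) |∂P/∂n| = 1.02×10⁻³ / (6.84×10⁻⁵ × 1.27) = 11.7 m/s

11.7 m s⁻¹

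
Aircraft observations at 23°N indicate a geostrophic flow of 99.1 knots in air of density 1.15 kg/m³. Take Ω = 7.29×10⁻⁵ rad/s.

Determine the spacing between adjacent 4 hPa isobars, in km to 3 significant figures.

120 km

Coriolis parameter at 23°N:
f = 2Ω sin φ = 2 × 7.29×10⁻⁵ × sin 23° = 5.70×10⁻⁵ s⁻¹
Wind speed in SI: 99.1 knots = 51.0 m/s
Geostrophic balance rearranged: |∂P/∂n| = f ρ V_g
|∂P/∂n| = 5.70×10⁻⁵ × 1.15 × 51.0 = 3.34×10⁻³ Pa/m
Isobar spacing: Δn = ΔP/|∂P/∂n| = 400 Pa / 3.34×10⁻³ Pa/m = 119761 m ≈ 120 km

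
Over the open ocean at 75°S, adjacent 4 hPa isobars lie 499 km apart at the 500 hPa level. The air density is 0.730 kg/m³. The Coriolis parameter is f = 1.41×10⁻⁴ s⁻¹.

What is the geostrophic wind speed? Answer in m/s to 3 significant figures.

7.79 m/s

Pressure gradient: |∂P/∂n| = 400 Pa / 499000 m = 8.02×10⁻⁴ Pa/m
Geostrophic balance (pressure-gradient force = Coriolis force):
V_g = (1/(fρ)) |∂P/∂n| = 8.02×10⁻⁴ / (1.41×10⁻⁴ × 0.730) = 7.79 m/s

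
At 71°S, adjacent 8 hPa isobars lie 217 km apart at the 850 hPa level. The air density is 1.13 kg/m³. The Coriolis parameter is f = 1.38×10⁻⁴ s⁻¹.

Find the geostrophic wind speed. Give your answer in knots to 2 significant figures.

Pressure gradient: |∂P/∂n| = 800 Pa / 217000 m = 3.69×10⁻³ Pa/m
Geostrophic balance (pressure-gradient force = Coriolis force):
V_g = (1/(fρ)) |∂P/∂n| = 3.69×10⁻³ / (1.38×10⁻⁴ × 1.13) = 23.6 m/s
Converting: 23.6 m/s × 1.944 = 46 knots

46 knots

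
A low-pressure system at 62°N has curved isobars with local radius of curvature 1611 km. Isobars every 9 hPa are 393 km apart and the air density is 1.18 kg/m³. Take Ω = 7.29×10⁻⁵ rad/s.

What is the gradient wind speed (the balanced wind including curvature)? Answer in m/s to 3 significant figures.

14.1 m/s

Coriolis parameter at 62°N:
f = 2Ω sin φ = 2 × 7.29×10⁻⁵ × sin 62° = 1.29×10⁻⁴ s⁻¹
Pressure gradient: |∂P/∂n| = 900 Pa / 393000 m = 2.29×10⁻³ Pa/m
Geostrophic speed: V_g = |∂P/∂n|/(fρ) = 2.29×10⁻³/(1.29×10⁻⁴ × 1.18) = 15.1 m/s
Around a low, centrifugal force acts outward with Coriolis, so pressure-gradient force balances both:
(1/ρ)|∂P/∂n| = fV + V²/R  →  V² + fR·V − fR·V_g = 0
With fR = 1.29×10⁻⁴ × 1611×10³ m = 207 m/s:
V = [−fR + √((fR)² + 4 fR V_g)]/2 = [−207 + √(207² + 4×207×15.1)]/2 = 14.1 m/s
Subgeostrophic (V < V_g = 15.1 m/s), as expected around a low.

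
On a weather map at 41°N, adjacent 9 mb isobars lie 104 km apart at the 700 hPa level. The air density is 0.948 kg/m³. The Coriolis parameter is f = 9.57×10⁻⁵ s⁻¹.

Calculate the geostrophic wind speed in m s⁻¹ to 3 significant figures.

95.4 m s⁻¹

Pressure gradient: |∂P/∂n| = 900 Pa / 104000 m = 8.65×10⁻³ Pa/m
Geostrophic balance (pressure-gradient force = Coriolis force):
V_g = (1/(fρ)) |∂P/∂n| = 8.65×10⁻³ / (9.57×10⁻⁵ × 0.948) = 95.4 m/s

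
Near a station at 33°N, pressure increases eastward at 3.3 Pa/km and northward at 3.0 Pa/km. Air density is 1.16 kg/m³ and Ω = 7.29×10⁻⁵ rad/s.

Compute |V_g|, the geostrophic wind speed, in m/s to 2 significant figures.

48 m/s

Coriolis parameter at 33°N:
f = 2Ω sin φ = 2 × 7.29×10⁻⁵ × sin 33° = 7.94×10⁻⁵ s⁻¹
Component geostrophic relations (x east, y north):
u_g = −(1/(fρ)) ∂P/∂y,  v_g = (1/(fρ)) ∂P/∂x
u_g = −(3.0×10⁻³)/(7.94×10⁻⁵ × 1.16) = −32.6 m/s;  v_g = (3.3×10⁻³)/(7.94×10⁻⁵ × 1.16) = 35.8 m/s
|V_g| = √(u_g² + v_g²) = 48.4 m/s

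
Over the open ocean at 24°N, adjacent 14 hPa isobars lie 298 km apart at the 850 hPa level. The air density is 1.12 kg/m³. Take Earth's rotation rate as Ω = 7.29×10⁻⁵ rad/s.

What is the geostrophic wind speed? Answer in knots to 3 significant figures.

Coriolis parameter at 24°N:
f = 2Ω sin φ = 2 × 7.29×10⁻⁵ × sin 24° = 5.93×10⁻⁵ s⁻¹
Pressure gradient: |∂P/∂n| = 1400 Pa / 298000 m = 4.70×10⁻³ Pa/m
Geostrophic balance (pressure-gradient force = Coriolis force):
V_g = (1/(fρ)) |∂P/∂n| = 4.70×10⁻³ / (5.93×10⁻⁵ × 1.12) = 70.7 m/s
Converting: 70.7 m/s × 1.944 = 137 knots

137 knots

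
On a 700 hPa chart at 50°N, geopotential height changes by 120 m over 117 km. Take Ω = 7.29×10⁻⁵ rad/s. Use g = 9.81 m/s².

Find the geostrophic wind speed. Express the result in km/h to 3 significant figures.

324 km/h

Coriolis parameter at 50°N:
f = 2Ω sin φ = 2 × 7.29×10⁻⁵ × sin 50° = 1.12×10⁻⁴ s⁻¹
Height gradient: |∂Z/∂n| = 120 m / 117000 m = 1.03×10⁻³
On a pressure surface, geostrophic balance gives V_g = (g/f)|∂Z/∂n|:
V_g = 9.81 × 1.03×10⁻³ / 1.12×10⁻⁴ = 90.1 m/s
Converting: 90.1 m/s × 3.6 = 324 km/h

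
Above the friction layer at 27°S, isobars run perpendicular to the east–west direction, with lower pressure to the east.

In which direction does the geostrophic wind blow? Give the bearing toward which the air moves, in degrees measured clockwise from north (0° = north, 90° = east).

The pressure-gradient force points toward the east (bearing 090°).
Geostrophic balance: in the Southern Hemisphere the Coriolis force deflects motion to the left, so the geostrophic wind blows 90° to the left of the pressure-gradient force (low pressure on the right).
Rotating 090° by 90° counterclockwise gives 000° — the wind blows toward the north.

000°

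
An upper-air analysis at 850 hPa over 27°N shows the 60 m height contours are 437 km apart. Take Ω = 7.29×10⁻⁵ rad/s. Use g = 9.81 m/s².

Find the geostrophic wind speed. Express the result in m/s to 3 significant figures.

20.3 m/s

Coriolis parameter at 27°N:
f = 2Ω sin φ = 2 × 7.29×10⁻⁵ × sin 27° = 6.62×10⁻⁵ s⁻¹
Height gradient: |∂Z/∂n| = 60 m / 437000 m = 1.37×10⁻⁴
On a pressure surface, geostrophic balance gives V_g = (g/f)|∂Z/∂n|:
V_g = 9.81 × 1.37×10⁻⁴ / 6.62×10⁻⁵ = 20.3 m/s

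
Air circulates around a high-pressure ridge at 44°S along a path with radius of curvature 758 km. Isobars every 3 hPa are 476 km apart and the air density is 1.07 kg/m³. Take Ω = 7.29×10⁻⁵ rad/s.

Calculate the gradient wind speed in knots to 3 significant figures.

12.3 knots

Coriolis parameter at 44°S:
f = 2Ω sin φ = 2 × 7.29×10⁻⁵ × sin 44° = 1.01×10⁻⁴ s⁻¹
Pressure gradient: |∂P/∂n| = 300 Pa / 476000 m = 6.30×10⁻⁴ Pa/m
Geostrophic speed: V_g = |∂P/∂n|/(fρ) = 6.30×10⁻⁴/(1.01×10⁻⁴ × 1.07) = 5.82 m/s
Around a high, pressure-gradient force acts outward with centrifugal, so Coriolis balances both:
fV = (1/ρ)|∂P/∂n| + V²/R  →  V² − fR·V + fR·V_g = 0
With fR = 1.01×10⁻⁴ × 758×10³ m = 76.8 m/s:
V = [fR − √((fR)² − 4 fR V_g)]/2 = [76.8 − √(76.8² − 4×76.8×5.82)]/2 = 6.34 m/s
Supergeostrophic (V > V_g = 5.82 m/s), as expected around a high.
Converting: 6.34 m/s × 1.944 = 12.3 knots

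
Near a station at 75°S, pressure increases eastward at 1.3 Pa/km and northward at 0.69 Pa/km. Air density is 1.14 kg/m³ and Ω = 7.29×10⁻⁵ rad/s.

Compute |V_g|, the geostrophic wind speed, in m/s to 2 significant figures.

Coriolis parameter at 75°S:
f = 2Ω sin φ = 2 × 7.29×10⁻⁵ × sin 75° = 1.41×10⁻⁴ s⁻¹
In the Southern Hemisphere f is negative: f = −1.41×10⁻⁴ s⁻¹.
Component geostrophic relations (x east, y north):
u_g = −(1/(fρ)) ∂P/∂y,  v_g = (1/(fρ)) ∂P/∂x
u_g = −(0.69×10⁻³)/(−1.41×10⁻⁴ × 1.14) = 4.30 m/s;  v_g = (1.3×10⁻³)/(−1.41×10⁻⁴ × 1.14) = −8.10 m/s
|V_g| = √(u_g² + v_g²) = 9.17 m/s

9.2 m/s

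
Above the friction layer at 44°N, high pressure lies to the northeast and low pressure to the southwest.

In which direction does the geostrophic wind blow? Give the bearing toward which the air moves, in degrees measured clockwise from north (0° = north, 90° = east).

315°

The pressure-gradient force points toward the southwest (bearing 225°).
Geostrophic balance: in the Northern Hemisphere the Coriolis force deflects motion to the right, so the geostrophic wind blows 90° to the right of the pressure-gradient force (low pressure on the left).
Rotating 225° by 90° clockwise gives 315° — the wind blows toward the northwest.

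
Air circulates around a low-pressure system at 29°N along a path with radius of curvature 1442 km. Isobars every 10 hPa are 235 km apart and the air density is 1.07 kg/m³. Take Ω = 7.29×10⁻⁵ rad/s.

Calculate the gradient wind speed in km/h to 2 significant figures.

Coriolis parameter at 29°N:
f = 2Ω sin φ = 2 × 7.29×10⁻⁵ × sin 29° = 7.07×10⁻⁵ s⁻¹
Pressure gradient: |∂P/∂n| = 1000 Pa / 235000 m = 4.26×10⁻³ Pa/m
Geostrophic speed: V_g = |∂P/∂n|/(fρ) = 4.26×10⁻³/(7.07×10⁻⁵ × 1.07) = 56.3 m/s
Around a low, centrifugal force acts outward with Coriolis, so pressure-gradient force balances both:
(1/ρ)|∂P/∂n| = fV + V²/R  →  V² + fR·V − fR·V_g = 0
With fR = 7.07×10⁻⁵ × 1442×10³ m = 102 m/s:
V = [−fR + √((fR)² + 4 fR V_g)]/2 = [−102 + √(102² + 4×102×56.3)]/2 = 40.3 m/s
Subgeostrophic (V < V_g = 56.3 m/s), as expected around a low.
Converting: 40.3 m/s × 3.6 = 150 km/h

150 km/h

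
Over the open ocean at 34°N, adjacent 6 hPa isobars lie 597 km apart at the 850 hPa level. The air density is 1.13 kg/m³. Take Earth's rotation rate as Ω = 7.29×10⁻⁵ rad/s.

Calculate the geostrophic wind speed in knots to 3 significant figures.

21.2 knots

Coriolis parameter at 34°N:
f = 2Ω sin φ = 2 × 7.29×10⁻⁵ × sin 34° = 8.15×10⁻⁵ s⁻¹
Pressure gradient: |∂P/∂n| = 600 Pa / 597000 m = 1.01×10⁻³ Pa/m
Geostrophic balance (pressure-gradient force = Coriolis force):
V_g = (1/(fρ)) |∂P/∂n| = 1.01×10⁻³ / (8.15×10⁻⁵ × 1.13) = 10.9 m/s
Converting: 10.9 m/s × 1.944 = 21.2 knots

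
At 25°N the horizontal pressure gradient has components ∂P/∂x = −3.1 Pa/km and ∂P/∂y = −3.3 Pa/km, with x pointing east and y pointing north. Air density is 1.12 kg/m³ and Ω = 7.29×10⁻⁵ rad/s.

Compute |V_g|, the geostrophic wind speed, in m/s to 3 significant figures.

Coriolis parameter at 25°N:
f = 2Ω sin φ = 2 × 7.29×10⁻⁵ × sin 25° = 6.16×10⁻⁵ s⁻¹
Component geostrophic relations (x east, y north):
u_g = −(1/(fρ)) ∂P/∂y,  v_g = (1/(fρ)) ∂P/∂x
u_g = −(−3.3×10⁻³)/(6.16×10⁻⁵ × 1.12) = 47.8 m/s;  v_g = (−3.1×10⁻³)/(6.16×10⁻⁵ × 1.12) = −44.9 m/s
|V_g| = √(u_g² + v_g²) = 65.6 m/s

65.6 m/s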